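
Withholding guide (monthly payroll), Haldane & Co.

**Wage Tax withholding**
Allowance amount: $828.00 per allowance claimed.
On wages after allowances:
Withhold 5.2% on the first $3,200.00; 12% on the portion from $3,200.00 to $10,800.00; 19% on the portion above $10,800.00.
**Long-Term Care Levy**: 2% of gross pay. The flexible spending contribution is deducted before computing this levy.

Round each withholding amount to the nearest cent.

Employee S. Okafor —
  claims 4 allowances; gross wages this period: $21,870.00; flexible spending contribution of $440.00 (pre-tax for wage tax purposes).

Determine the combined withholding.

$2,897.42

Wage Tax: taxable = $21,870.00 − $440.00 − 4×$828.00 = $18,118.00
  $1,078.40 + 19% × ($18,118.00 − $10,800.00) = $1,078.40 + 19% × $7,318.00 = $2,468.82
Long-Term Care Levy: 2% × $21,430.00 = $428.60
Total: $2,468.82 + $428.60 = $2,897.42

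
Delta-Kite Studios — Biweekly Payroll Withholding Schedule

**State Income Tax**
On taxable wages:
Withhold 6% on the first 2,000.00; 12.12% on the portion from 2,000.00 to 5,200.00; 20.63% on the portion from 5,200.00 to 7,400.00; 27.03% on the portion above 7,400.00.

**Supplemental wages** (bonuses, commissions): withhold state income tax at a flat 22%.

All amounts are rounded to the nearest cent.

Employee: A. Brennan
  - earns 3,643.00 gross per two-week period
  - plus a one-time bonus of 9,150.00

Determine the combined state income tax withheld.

2,332.13

State Income Tax: taxable = 3,643.00
  120.00 + 12.12% × (3,643.00 − 2,000.00) = 120.00 + 12.12% × 1,643.00 = 319.13
Supplemental (22% flat on bonus): 22% × 9,150.00 = 2,013.00
Total state income tax: 319.13 + 2,013.00 = 2,332.13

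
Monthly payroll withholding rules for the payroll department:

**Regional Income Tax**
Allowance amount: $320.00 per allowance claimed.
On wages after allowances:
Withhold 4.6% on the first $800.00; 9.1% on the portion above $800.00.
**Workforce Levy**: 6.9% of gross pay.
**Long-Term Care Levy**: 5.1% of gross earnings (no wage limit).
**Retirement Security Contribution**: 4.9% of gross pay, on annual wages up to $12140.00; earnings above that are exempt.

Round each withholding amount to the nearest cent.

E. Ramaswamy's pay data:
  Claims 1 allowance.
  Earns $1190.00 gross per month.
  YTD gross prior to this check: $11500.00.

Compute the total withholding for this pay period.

Regional Income Tax: taxable = $1190.00 − 1×$320.00 = $870.00
  $36.80 + 9.1% × ($870.00 − $800.00) = $36.80 + 9.1% × $70.00 = $43.17
Workforce Levy: 6.9% × $1190.00 = $82.11
Long-Term Care Levy: 5.1% × $1190.00 = $60.69
Retirement Security Contribution: cap $12140.00 − YTD $11500.00 = $640.00 subject; 4.9% × $640.00 = $31.36
Total: $43.17 + $82.11 + $60.69 + $31.36 = $217.33

$217.33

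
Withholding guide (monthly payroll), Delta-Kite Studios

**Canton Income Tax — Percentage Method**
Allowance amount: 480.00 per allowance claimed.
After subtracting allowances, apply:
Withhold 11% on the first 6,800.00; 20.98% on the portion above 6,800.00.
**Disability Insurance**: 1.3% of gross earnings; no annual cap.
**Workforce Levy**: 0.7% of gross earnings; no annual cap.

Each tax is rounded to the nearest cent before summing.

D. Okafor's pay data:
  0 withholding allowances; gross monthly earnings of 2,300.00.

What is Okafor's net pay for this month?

2,001.00

Canton Income Tax: taxable = 2,300.00
  11% × 2,300.00 = 253.00
Disability Insurance: 1.3% × 2,300.00 = 29.90
Workforce Levy: 0.7% × 2,300.00 = 16.10
Total withheld: 253.00 + 29.90 + 16.10 = 299.00
Net pay: 2,300.00 − 299.00 = 2,001.00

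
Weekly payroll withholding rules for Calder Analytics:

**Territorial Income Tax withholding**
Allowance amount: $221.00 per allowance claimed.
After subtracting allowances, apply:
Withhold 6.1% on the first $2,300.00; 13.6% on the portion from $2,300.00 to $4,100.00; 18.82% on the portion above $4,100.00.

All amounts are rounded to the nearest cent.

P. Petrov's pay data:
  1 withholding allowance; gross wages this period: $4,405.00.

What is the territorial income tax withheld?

Territorial Income Tax: taxable = $4,405.00 − 1×$221.00 = $4,184.00
  $385.10 + 18.82% × ($4,184.00 − $4,100.00) = $385.10 + 18.82% × $84.00 = $400.91

$400.91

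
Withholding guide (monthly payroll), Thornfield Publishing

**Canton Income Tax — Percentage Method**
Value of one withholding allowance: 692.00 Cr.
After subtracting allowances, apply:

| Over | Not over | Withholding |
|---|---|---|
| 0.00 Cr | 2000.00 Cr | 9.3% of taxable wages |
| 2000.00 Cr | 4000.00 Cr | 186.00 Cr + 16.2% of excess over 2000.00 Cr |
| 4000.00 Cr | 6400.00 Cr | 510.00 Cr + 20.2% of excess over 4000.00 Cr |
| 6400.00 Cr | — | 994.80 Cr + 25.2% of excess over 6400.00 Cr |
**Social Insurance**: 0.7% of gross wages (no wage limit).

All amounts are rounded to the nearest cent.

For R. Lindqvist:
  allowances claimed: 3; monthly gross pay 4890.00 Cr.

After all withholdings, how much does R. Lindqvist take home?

4537.90 Cr

Canton Income Tax: taxable = 4890.00 Cr − 3×692.00 Cr = 2814.00 Cr
  186.00 Cr + 16.2% × (2814.00 Cr − 2000.00 Cr) = 186.00 Cr + 16.2% × 814.00 Cr = 317.87 Cr
Social Insurance: 0.7% × 4890.00 Cr = 34.23 Cr
Total withheld: 317.87 Cr + 34.23 Cr = 352.10 Cr
Net pay: 4890.00 Cr − 352.10 Cr = 4537.90 Cr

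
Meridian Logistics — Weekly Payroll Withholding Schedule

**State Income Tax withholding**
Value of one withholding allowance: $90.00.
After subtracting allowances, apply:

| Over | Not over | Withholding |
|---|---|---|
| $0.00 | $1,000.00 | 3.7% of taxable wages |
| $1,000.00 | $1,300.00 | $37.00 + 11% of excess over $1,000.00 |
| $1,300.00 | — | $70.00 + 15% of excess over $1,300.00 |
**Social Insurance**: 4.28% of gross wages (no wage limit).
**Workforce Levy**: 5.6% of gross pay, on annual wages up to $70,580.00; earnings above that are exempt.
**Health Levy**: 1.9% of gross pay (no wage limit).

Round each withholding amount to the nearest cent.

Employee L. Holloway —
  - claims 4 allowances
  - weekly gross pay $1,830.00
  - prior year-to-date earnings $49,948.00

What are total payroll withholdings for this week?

$311.07

State Income Tax: taxable = $1,830.00 − 4×$90.00 = $1,470.00
  $70.00 + 15% × ($1,470.00 − $1,300.00) = $70.00 + 15% × $170.00 = $95.50
Social Insurance: 4.28% × $1,830.00 = $78.32
Workforce Levy: 5.6% × $1,830.00 = $102.48
Health Levy: 1.9% × $1,830.00 = $34.77
Total: $95.50 + $78.32 + $102.48 + $34.77 = $311.07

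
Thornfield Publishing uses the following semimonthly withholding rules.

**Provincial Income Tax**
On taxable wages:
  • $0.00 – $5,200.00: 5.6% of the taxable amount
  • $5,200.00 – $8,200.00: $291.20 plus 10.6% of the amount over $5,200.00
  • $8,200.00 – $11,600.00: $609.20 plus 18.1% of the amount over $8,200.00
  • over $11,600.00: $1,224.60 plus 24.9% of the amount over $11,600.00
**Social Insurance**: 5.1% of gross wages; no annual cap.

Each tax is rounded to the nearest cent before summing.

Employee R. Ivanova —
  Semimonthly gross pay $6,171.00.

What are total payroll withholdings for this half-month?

$708.85

Provincial Income Tax: taxable = $6,171.00
  $291.20 + 10.6% × ($6,171.00 − $5,200.00) = $291.20 + 10.6% × $971.00 = $394.13
Social Insurance: 5.1% × $6,171.00 = $314.72
Total: $394.13 + $314.72 = $708.85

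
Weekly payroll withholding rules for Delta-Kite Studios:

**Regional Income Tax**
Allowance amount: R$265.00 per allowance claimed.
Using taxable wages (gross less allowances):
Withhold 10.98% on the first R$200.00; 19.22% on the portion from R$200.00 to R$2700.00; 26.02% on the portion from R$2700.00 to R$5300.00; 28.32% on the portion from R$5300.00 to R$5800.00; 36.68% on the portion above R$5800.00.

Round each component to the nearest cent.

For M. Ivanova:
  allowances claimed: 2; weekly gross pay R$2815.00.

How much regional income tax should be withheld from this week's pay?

Regional Income Tax: taxable = R$2815.00 − 2×R$265.00 = R$2285.00
  R$21.96 + 19.22% × (R$2285.00 − R$200.00) = R$21.96 + 19.22% × R$2085.00 = R$422.70

R$422.70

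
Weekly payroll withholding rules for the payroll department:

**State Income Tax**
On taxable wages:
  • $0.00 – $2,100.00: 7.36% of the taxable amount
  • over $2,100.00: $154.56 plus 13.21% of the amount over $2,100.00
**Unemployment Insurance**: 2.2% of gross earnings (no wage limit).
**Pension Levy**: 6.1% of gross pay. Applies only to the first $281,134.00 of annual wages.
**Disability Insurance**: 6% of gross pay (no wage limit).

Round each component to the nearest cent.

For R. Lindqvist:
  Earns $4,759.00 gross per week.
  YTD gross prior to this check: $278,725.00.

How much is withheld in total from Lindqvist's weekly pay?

$1,043.00

State Income Tax: taxable = $4,759.00
  $154.56 + 13.21% × ($4,759.00 − $2,100.00) = $154.56 + 13.21% × $2,659.00 = $505.81
Unemployment Insurance: 2.2% × $4,759.00 = $104.70
Pension Levy: cap $281,134.00 − YTD $278,725.00 = $2,409.00 subject; 6.1% × $2,409.00 = $146.95
Disability Insurance: 6% × $4,759.00 = $285.54
Total: $505.81 + $104.70 + $146.95 + $285.54 = $1,043.00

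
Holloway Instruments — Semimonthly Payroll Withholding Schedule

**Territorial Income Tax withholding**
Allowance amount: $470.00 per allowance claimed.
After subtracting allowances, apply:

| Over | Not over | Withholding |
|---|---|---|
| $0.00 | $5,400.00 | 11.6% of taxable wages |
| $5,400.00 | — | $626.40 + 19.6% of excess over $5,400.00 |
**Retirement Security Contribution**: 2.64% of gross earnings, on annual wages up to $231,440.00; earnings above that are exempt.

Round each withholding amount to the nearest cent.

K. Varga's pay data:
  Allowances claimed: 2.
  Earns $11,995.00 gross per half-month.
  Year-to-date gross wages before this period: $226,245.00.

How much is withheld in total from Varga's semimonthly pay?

$1,871.93

Territorial Income Tax: taxable = $11,995.00 − 2×$470.00 = $11,055.00
  $626.40 + 19.6% × ($11,055.00 − $5,400.00) = $626.40 + 19.6% × $5,655.00 = $1,734.78
Retirement Security Contribution: cap $231,440.00 − YTD $226,245.00 = $5,195.00 subject; 2.64% × $5,195.00 = $137.15
Total: $1,734.78 + $137.15 = $1,871.93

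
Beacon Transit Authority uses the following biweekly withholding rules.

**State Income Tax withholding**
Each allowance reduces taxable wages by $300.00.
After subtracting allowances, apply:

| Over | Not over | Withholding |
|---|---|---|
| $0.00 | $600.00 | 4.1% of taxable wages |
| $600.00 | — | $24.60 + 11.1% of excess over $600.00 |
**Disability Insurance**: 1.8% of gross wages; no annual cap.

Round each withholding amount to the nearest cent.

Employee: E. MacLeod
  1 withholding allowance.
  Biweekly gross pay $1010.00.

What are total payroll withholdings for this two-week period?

$54.99

State Income Tax: taxable = $1010.00 − 1×$300.00 = $710.00
  $24.60 + 11.1% × ($710.00 − $600.00) = $24.60 + 11.1% × $110.00 = $36.81
Disability Insurance: 1.8% × $1010.00 = $18.18
Total: $36.81 + $18.18 = $54.99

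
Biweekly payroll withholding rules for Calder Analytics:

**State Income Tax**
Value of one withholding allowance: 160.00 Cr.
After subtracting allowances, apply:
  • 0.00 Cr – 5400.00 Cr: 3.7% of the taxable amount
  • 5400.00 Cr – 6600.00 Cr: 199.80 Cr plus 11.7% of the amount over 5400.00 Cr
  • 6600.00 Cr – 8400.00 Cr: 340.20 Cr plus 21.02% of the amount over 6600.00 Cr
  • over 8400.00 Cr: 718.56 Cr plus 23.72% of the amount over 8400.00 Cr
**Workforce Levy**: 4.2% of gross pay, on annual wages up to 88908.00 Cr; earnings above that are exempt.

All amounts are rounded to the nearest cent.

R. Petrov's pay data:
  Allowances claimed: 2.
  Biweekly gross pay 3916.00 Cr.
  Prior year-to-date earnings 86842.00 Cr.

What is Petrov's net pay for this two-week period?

State Income Tax: taxable = 3916.00 Cr − 2×160.00 Cr = 3596.00 Cr
  3.7% × 3596.00 Cr = 133.05 Cr
Workforce Levy: cap 88908.00 Cr − YTD 86842.00 Cr = 2066.00 Cr subject; 4.2% × 2066.00 Cr = 86.77 Cr
Total withheld: 133.05 Cr + 86.77 Cr = 219.82 Cr
Net pay: 3916.00 Cr − 219.82 Cr = 3696.18 Cr

3696.18 Cr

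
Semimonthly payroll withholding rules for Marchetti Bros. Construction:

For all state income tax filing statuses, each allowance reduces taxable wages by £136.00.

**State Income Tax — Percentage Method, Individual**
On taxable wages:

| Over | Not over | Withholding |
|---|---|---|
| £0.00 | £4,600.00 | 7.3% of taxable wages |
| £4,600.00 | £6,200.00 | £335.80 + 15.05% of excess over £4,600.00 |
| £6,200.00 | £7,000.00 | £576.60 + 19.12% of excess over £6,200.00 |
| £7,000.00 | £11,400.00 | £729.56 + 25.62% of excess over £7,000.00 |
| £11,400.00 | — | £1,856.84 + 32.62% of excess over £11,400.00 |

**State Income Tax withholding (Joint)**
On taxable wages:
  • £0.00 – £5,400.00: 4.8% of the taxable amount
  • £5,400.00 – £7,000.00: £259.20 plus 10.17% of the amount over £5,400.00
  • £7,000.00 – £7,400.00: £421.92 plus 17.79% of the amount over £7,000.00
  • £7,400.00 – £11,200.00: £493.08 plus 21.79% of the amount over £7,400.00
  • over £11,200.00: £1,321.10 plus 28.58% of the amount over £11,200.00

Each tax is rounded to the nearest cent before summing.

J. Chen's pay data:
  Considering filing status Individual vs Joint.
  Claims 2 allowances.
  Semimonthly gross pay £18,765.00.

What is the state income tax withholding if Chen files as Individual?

£4,170.58

State Income Tax (Individual): taxable = £18,765.00 − 2×£136.00 = £18,493.00
  £1,856.84 + 32.62% × (£18,493.00 − £11,400.00) = £1,856.84 + 32.62% × £7,093.00 = £4,170.58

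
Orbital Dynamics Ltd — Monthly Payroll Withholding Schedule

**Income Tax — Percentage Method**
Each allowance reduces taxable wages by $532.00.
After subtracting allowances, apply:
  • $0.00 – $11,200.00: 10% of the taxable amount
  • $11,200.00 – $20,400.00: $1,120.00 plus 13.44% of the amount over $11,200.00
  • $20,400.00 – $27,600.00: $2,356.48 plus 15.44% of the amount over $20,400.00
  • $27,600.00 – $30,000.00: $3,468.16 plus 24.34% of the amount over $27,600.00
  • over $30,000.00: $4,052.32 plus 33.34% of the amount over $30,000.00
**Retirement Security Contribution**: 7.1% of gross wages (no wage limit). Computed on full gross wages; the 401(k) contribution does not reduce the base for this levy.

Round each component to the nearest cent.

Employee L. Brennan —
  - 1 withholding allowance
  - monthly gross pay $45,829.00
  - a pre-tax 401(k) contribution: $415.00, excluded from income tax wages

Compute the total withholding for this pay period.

Income Tax: taxable = $45,829.00 − $415.00 − 1×$532.00 = $44,882.00
  $4,052.32 + 33.34% × ($44,882.00 − $30,000.00) = $4,052.32 + 33.34% × $14,882.00 = $9,013.98
Retirement Security Contribution: 7.1% × $45,829.00 = $3,253.86
Total: $9,013.98 + $3,253.86 = $12,267.84

$12,267.84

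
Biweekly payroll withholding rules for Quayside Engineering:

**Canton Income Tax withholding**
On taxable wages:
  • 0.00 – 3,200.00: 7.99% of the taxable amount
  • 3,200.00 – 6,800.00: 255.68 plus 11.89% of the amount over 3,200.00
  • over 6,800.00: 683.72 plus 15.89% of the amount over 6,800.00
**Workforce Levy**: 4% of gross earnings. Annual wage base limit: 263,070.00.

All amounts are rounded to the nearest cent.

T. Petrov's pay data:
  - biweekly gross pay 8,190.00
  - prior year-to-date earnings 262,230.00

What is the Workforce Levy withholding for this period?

33.60

Workforce Levy: cap 263,070.00 − YTD 262,230.00 = 840.00 subject; 4% × 840.00 = 33.60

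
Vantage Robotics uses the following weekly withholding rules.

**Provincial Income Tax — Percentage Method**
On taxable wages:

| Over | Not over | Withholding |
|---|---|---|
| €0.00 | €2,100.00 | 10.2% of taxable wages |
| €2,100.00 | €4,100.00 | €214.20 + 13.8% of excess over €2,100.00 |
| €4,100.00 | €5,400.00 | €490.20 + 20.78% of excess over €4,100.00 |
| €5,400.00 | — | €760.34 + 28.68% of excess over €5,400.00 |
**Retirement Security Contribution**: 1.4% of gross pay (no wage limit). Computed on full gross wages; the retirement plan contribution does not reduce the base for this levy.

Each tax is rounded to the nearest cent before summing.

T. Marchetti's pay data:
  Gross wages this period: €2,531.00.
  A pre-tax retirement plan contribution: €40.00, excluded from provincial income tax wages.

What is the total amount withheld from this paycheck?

€303.59

Provincial Income Tax: taxable = €2,531.00 − €40.00 = €2,491.00
  €214.20 + 13.8% × (€2,491.00 − €2,100.00) = €214.20 + 13.8% × €391.00 = €268.16
Retirement Security Contribution: 1.4% × €2,531.00 = €35.43
Total: €268.16 + €35.43 = €303.59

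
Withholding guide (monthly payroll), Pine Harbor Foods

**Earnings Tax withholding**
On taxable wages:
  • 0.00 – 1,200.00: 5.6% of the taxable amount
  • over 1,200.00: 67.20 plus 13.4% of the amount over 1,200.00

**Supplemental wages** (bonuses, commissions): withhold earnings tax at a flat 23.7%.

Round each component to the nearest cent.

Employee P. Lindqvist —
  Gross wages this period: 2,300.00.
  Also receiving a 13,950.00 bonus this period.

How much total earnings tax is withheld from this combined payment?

3,520.75

Earnings Tax: taxable = 2,300.00
  67.20 + 13.4% × (2,300.00 − 1,200.00) = 67.20 + 13.4% × 1,100.00 = 214.60
Supplemental (23.7% flat on bonus): 23.7% × 13,950.00 = 3,306.15
Total earnings tax: 214.60 + 3,306.15 = 3,520.75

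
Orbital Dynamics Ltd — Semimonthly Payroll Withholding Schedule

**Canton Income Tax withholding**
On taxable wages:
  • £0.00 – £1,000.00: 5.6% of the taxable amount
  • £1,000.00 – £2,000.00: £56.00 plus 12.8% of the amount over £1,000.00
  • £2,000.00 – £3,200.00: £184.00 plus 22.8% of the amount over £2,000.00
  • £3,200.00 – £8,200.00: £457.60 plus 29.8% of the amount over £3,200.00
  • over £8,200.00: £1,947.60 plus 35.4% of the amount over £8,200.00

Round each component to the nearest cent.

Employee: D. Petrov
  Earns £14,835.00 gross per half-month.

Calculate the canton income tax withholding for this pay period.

£4,296.39

Canton Income Tax: taxable = £14,835.00
  £1,947.60 + 35.4% × (£14,835.00 − £8,200.00) = £1,947.60 + 35.4% × £6,635.00 = £4,296.39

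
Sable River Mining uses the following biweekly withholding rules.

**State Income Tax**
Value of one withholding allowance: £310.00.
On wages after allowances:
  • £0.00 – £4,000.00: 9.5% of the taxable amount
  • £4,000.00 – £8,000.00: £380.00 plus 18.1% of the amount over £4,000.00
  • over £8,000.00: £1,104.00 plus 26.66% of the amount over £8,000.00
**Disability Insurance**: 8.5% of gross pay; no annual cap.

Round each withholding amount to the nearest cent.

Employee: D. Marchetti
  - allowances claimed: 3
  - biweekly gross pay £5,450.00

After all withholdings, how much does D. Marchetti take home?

£4,512.63

State Income Tax: taxable = £5,450.00 − 3×£310.00 = £4,520.00
  £380.00 + 18.1% × (£4,520.00 − £4,000.00) = £380.00 + 18.1% × £520.00 = £474.12
Disability Insurance: 8.5% × £5,450.00 = £463.25
Total withheld: £474.12 + £463.25 = £937.37
Net pay: £5,450.00 − £937.37 = £4,512.63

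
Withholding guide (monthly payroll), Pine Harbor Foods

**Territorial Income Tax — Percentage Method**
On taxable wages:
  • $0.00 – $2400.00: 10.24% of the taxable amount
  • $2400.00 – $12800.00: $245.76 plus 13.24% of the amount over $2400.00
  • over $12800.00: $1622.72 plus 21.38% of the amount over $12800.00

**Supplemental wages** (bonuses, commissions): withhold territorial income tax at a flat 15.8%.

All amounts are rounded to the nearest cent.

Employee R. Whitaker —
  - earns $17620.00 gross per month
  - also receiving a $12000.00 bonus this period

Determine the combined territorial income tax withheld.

Territorial Income Tax: taxable = $17620.00
  $1622.72 + 21.38% × ($17620.00 − $12800.00) = $1622.72 + 21.38% × $4820.00 = $2653.24
Supplemental (15.8% flat on bonus): 15.8% × $12000.00 = $1896.00
Total territorial income tax: $2653.24 + $1896.00 = $4549.24

$4549.24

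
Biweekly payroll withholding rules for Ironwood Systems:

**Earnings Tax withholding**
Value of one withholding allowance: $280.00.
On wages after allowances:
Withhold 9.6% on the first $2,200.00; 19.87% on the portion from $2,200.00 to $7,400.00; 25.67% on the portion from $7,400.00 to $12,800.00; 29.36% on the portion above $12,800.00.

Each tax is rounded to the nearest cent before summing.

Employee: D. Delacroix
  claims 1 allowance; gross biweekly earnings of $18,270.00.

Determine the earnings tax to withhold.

Earnings Tax: taxable = $18,270.00 − 1×$280.00 = $17,990.00
  $2,630.62 + 29.36% × ($17,990.00 − $12,800.00) = $2,630.62 + 29.36% × $5,190.00 = $4,154.40

$4,154.40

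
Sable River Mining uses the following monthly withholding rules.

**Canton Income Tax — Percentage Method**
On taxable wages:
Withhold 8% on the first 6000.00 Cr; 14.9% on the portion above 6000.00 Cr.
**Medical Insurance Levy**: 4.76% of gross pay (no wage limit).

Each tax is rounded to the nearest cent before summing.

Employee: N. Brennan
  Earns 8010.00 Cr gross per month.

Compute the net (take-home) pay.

Canton Income Tax: taxable = 8010.00 Cr
  480.00 Cr + 14.9% × (8010.00 Cr − 6000.00 Cr) = 480.00 Cr + 14.9% × 2010.00 Cr = 779.49 Cr
Medical Insurance Levy: 4.76% × 8010.00 Cr = 381.28 Cr
Total withheld: 779.49 Cr + 381.28 Cr = 1160.77 Cr
Net pay: 8010.00 Cr − 1160.77 Cr = 6849.23 Cr

6849.23 Cr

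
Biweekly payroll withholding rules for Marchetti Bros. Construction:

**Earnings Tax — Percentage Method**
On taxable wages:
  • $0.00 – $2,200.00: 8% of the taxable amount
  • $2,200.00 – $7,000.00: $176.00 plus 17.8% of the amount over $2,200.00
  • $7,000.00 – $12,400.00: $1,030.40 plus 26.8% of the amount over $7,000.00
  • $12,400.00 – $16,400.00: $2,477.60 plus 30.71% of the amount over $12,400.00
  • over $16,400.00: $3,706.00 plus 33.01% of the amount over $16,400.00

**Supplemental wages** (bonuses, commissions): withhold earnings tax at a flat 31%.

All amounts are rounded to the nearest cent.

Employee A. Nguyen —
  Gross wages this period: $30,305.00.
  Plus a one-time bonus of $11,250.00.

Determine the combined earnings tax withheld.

Earnings Tax: taxable = $30,305.00
  $3,706.00 + 33.01% × ($30,305.00 − $16,400.00) = $3,706.00 + 33.01% × $13,905.00 = $8,296.04
Supplemental (31% flat on bonus): 31% × $11,250.00 = $3,487.50
Total earnings tax: $8,296.04 + $3,487.50 = $11,783.54

$11,783.54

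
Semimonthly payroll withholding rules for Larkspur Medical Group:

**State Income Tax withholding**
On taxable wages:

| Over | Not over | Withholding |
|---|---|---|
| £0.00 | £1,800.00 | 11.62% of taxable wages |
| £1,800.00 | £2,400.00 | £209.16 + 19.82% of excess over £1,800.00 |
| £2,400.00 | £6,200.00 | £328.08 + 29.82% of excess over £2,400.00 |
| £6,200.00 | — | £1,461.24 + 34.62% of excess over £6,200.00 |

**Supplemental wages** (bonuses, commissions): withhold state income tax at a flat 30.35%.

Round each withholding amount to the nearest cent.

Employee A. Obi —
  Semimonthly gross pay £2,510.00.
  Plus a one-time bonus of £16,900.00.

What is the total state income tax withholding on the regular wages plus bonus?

£5,490.03

State Income Tax: taxable = £2,510.00
  £328.08 + 29.82% × (£2,510.00 − £2,400.00) = £328.08 + 29.82% × £110.00 = £360.88
Supplemental (30.35% flat on bonus): 30.35% × £16,900.00 = £5,129.15
Total state income tax: £360.88 + £5,129.15 = £5,490.03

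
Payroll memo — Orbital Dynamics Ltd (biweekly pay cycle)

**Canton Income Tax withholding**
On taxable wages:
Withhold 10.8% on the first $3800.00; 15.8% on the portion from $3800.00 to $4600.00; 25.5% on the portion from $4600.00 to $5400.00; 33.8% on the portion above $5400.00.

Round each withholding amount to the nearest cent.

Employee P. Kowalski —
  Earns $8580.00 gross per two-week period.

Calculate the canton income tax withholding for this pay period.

Canton Income Tax: taxable = $8580.00
  $740.80 + 33.8% × ($8580.00 − $5400.00) = $740.80 + 33.8% × $3180.00 = $1815.64

$1815.64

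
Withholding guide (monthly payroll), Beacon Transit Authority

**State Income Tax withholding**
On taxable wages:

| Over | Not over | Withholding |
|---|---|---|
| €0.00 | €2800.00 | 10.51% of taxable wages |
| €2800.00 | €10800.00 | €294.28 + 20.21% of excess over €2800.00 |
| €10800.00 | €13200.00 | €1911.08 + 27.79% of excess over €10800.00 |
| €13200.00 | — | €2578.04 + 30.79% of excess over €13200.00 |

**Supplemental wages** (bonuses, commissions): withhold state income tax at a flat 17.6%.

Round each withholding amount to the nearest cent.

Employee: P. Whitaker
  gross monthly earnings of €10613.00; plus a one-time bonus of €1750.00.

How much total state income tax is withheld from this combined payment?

€2181.29

State Income Tax: taxable = €10613.00
  €294.28 + 20.21% × (€10613.00 − €2800.00) = €294.28 + 20.21% × €7813.00 = €1873.29
Supplemental (17.6% flat on bonus): 17.6% × €1750.00 = €308.00
Total state income tax: €1873.29 + €308.00 = €2181.29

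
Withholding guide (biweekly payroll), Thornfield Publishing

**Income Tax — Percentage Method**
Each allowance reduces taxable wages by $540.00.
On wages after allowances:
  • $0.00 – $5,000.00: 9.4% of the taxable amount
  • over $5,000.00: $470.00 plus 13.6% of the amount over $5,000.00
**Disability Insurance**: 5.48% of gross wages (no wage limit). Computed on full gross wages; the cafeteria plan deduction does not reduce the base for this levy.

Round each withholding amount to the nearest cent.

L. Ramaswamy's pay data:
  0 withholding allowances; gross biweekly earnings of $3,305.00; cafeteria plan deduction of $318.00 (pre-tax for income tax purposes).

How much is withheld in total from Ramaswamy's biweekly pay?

$461.89

Income Tax: taxable = $3,305.00 − $318.00 = $2,987.00
  9.4% × $2,987.00 = $280.78
Disability Insurance: 5.48% × $3,305.00 = $181.11
Total: $280.78 + $181.11 = $461.89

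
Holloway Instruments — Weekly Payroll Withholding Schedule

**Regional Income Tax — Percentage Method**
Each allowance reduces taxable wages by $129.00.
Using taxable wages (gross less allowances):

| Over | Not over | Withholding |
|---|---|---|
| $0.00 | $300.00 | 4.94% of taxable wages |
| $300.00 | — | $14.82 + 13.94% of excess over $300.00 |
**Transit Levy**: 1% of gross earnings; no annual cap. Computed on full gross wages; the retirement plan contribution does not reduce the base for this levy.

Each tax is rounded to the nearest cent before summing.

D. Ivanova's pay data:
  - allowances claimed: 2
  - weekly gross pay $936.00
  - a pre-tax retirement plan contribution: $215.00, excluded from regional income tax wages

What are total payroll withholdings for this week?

$46.90

Regional Income Tax: taxable = $936.00 − $215.00 − 2×$129.00 = $463.00
  $14.82 + 13.94% × ($463.00 − $300.00) = $14.82 + 13.94% × $163.00 = $37.54
Transit Levy: 1% × $936.00 = $9.36
Total: $37.54 + $9.36 = $46.90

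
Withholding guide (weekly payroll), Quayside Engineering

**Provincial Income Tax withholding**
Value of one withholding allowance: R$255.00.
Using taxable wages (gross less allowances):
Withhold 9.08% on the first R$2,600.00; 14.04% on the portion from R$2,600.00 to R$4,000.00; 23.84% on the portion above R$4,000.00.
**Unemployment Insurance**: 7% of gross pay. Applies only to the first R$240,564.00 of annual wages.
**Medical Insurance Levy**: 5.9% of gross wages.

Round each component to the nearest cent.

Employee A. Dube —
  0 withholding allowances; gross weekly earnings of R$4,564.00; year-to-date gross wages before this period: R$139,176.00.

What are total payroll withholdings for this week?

Provincial Income Tax: taxable = R$4,564.00
  R$432.64 + 23.84% × (R$4,564.00 − R$4,000.00) = R$432.64 + 23.84% × R$564.00 = R$567.10
Unemployment Insurance: 7% × R$4,564.00 = R$319.48
Medical Insurance Levy: 5.9% × R$4,564.00 = R$269.28
Total: R$567.10 + R$319.48 + R$269.28 = R$1,155.86

R$1,155.86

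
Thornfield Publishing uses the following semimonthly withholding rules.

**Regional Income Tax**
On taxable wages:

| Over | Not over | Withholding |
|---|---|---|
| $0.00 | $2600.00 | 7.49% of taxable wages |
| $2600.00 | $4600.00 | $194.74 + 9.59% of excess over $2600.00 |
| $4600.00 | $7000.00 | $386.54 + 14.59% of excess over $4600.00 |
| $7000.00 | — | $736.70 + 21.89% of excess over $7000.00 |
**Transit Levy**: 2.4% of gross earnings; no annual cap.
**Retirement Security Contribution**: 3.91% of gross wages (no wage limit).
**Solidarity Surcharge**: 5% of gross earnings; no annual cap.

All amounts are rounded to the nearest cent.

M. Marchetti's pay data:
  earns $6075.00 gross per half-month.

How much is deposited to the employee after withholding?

Regional Income Tax: taxable = $6075.00
  $386.54 + 14.59% × ($6075.00 − $4600.00) = $386.54 + 14.59% × $1475.00 = $601.74
Transit Levy: 2.4% × $6075.00 = $145.80
Retirement Security Contribution: 3.91% × $6075.00 = $237.53
Solidarity Surcharge: 5% × $6075.00 = $303.75
Total withheld: $601.74 + $145.80 + $237.53 + $303.75 = $1288.82
Net pay: $6075.00 − $1288.82 = $4786.18

$4786.18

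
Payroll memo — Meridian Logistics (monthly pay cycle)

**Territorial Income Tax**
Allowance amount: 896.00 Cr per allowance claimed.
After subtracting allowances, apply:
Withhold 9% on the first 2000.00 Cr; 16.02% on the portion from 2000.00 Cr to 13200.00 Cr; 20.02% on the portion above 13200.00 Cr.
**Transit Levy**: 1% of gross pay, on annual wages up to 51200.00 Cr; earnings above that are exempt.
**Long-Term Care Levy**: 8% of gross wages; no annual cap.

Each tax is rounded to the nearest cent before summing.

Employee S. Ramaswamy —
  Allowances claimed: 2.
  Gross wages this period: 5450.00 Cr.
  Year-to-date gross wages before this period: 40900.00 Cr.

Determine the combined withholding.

936.11 Cr

Territorial Income Tax: taxable = 5450.00 Cr − 2×896.00 Cr = 3658.00 Cr
  180.00 Cr + 16.02% × (3658.00 Cr − 2000.00 Cr) = 180.00 Cr + 16.02% × 1658.00 Cr = 445.61 Cr
Transit Levy: 1% × 5450.00 Cr = 54.50 Cr
Long-Term Care Levy: 8% × 5450.00 Cr = 436.00 Cr
Total: 445.61 Cr + 54.50 Cr + 436.00 Cr = 936.11 Cr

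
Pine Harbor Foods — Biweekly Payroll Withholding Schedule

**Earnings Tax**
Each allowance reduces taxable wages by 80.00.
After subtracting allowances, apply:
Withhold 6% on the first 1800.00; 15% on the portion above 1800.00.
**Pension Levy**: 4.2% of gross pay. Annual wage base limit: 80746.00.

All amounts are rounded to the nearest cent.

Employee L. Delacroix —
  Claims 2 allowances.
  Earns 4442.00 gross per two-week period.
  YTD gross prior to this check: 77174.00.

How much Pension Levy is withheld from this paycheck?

Pension Levy: cap 80746.00 − YTD 77174.00 = 3572.00 subject; 4.2% × 3572.00 = 150.02

150.02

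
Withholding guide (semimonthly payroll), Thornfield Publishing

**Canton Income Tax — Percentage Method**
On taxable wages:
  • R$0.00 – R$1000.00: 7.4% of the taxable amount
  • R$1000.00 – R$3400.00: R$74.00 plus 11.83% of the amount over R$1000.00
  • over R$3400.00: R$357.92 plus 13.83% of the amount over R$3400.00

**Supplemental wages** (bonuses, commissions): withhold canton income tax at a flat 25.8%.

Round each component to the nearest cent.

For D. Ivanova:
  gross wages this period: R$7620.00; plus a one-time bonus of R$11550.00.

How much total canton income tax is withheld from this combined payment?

Canton Income Tax: taxable = R$7620.00
  R$357.92 + 13.83% × (R$7620.00 − R$3400.00) = R$357.92 + 13.83% × R$4220.00 = R$941.55
Supplemental (25.8% flat on bonus): 25.8% × R$11550.00 = R$2979.90
Total canton income tax: R$941.55 + R$2979.90 = R$3921.45

R$3921.45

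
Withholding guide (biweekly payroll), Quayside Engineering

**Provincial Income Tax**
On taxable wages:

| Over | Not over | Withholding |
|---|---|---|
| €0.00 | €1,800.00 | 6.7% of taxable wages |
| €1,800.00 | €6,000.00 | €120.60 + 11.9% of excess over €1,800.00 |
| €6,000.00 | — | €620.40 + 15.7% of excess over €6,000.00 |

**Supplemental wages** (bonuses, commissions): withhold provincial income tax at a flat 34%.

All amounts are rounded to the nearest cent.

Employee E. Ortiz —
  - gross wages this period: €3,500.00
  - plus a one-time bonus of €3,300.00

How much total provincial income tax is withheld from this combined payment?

€1,444.90

Provincial Income Tax: taxable = €3,500.00
  €120.60 + 11.9% × (€3,500.00 − €1,800.00) = €120.60 + 11.9% × €1,700.00 = €322.90
Supplemental (34% flat on bonus): 34% × €3,300.00 = €1,122.00
Total provincial income tax: €322.90 + €1,122.00 = €1,444.90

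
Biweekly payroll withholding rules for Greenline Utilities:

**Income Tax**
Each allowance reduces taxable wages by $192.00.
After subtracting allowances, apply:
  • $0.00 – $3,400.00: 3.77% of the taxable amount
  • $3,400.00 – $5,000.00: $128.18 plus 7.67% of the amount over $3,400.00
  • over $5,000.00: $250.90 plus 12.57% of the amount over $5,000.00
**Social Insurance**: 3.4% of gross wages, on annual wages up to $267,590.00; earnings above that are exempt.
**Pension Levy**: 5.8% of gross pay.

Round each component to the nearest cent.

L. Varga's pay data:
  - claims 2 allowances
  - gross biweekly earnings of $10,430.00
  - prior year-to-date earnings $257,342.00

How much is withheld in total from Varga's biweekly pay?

$1,838.55

Income Tax: taxable = $10,430.00 − 2×$192.00 = $10,046.00
  $250.90 + 12.57% × ($10,046.00 − $5,000.00) = $250.90 + 12.57% × $5,046.00 = $885.18
Social Insurance: cap $267,590.00 − YTD $257,342.00 = $10,248.00 subject; 3.4% × $10,248.00 = $348.43
Pension Levy: 5.8% × $10,430.00 = $604.94
Total: $885.18 + $348.43 + $604.94 = $1,838.55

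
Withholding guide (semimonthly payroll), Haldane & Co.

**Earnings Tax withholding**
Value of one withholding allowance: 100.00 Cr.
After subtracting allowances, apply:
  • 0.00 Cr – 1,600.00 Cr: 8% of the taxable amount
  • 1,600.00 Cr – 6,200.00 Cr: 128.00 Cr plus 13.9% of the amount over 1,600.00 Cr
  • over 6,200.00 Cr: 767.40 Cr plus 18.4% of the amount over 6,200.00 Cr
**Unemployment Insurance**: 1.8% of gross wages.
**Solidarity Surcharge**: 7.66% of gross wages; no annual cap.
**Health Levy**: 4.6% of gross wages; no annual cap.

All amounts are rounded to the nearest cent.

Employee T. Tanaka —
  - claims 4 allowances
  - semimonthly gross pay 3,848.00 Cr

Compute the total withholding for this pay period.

Earnings Tax: taxable = 3,848.00 Cr − 4×100.00 Cr = 3,448.00 Cr
  128.00 Cr + 13.9% × (3,448.00 Cr − 1,600.00 Cr) = 128.00 Cr + 13.9% × 1,848.00 Cr = 384.87 Cr
Unemployment Insurance: 1.8% × 3,848.00 Cr = 69.26 Cr
Solidarity Surcharge: 7.66% × 3,848.00 Cr = 294.76 Cr
Health Levy: 4.6% × 3,848.00 Cr = 177.01 Cr
Total: 384.87 Cr + 69.26 Cr + 294.76 Cr + 177.01 Cr = 925.90 Cr

925.90 Cr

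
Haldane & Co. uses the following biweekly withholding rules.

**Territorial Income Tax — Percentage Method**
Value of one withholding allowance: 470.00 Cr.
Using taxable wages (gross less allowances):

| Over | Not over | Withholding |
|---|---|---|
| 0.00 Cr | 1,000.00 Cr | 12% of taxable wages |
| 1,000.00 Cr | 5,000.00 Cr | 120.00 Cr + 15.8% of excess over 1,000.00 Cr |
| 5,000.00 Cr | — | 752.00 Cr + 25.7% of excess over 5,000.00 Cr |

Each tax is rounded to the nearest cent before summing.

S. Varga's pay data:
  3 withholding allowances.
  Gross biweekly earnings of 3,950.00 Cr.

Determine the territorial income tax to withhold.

Territorial Income Tax: taxable = 3,950.00 Cr − 3×470.00 Cr = 2,540.00 Cr
  120.00 Cr + 15.8% × (2,540.00 Cr − 1,000.00 Cr) = 120.00 Cr + 15.8% × 1,540.00 Cr = 363.32 Cr

363.32 Cr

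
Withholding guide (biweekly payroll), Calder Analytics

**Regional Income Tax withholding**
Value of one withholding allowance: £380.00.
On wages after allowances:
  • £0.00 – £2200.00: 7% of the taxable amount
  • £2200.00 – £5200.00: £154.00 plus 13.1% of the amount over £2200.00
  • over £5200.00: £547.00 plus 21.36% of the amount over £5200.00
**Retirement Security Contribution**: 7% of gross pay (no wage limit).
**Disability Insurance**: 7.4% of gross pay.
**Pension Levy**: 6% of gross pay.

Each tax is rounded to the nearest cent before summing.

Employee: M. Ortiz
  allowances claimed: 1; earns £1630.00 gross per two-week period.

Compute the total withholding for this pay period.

£420.02

Regional Income Tax: taxable = £1630.00 − 1×£380.00 = £1250.00
  7% × £1250.00 = £87.50
Retirement Security Contribution: 7% × £1630.00 = £114.10
Disability Insurance: 7.4% × £1630.00 = £120.62
Pension Levy: 6% × £1630.00 = £97.80
Total: £87.50 + £114.10 + £120.62 + £97.80 = £420.02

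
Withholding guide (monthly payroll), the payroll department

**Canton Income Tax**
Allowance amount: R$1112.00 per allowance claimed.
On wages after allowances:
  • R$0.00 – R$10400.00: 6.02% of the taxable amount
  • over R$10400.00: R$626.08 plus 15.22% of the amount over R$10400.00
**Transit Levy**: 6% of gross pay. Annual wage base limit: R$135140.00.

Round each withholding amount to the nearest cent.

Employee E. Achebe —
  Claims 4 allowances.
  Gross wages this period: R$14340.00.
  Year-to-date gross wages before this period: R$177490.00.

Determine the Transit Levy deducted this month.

Transit Levy: YTD R$177490.00 ≥ cap R$135140.00 → R$0.00

R$0.00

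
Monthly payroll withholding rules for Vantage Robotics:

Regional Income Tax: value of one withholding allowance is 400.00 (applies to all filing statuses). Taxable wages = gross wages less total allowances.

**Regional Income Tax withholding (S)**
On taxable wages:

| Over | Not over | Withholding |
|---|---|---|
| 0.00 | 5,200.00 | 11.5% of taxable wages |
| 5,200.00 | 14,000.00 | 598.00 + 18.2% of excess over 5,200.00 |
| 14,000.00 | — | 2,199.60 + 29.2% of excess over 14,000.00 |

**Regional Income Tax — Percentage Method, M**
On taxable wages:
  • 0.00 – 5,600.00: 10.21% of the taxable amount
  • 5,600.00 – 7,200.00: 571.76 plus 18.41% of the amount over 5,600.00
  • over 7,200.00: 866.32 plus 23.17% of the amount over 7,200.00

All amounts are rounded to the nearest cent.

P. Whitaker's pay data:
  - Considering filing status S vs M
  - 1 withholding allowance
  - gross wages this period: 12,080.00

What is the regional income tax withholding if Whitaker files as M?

Regional Income Tax (M): taxable = 12,080.00 − 1×400.00 = 11,680.00
  866.32 + 23.17% × (11,680.00 − 7,200.00) = 866.32 + 23.17% × 4,480.00 = 1,904.34

1,904.34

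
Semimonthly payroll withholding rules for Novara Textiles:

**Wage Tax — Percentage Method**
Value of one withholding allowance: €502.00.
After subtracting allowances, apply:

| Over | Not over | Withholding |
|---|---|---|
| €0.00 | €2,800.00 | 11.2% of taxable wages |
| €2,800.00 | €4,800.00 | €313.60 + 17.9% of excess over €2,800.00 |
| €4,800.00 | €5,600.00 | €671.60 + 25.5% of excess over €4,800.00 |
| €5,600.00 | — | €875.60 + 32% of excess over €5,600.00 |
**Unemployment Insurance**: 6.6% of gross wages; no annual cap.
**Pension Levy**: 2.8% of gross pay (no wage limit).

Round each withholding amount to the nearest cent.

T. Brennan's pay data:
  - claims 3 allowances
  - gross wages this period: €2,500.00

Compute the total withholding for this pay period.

€346.33

Wage Tax: taxable = €2,500.00 − 3×€502.00 = €994.00
  11.2% × €994.00 = €111.33
Unemployment Insurance: 6.6% × €2,500.00 = €165.00
Pension Levy: 2.8% × €2,500.00 = €70.00
Total: €111.33 + €165.00 + €70.00 = €346.33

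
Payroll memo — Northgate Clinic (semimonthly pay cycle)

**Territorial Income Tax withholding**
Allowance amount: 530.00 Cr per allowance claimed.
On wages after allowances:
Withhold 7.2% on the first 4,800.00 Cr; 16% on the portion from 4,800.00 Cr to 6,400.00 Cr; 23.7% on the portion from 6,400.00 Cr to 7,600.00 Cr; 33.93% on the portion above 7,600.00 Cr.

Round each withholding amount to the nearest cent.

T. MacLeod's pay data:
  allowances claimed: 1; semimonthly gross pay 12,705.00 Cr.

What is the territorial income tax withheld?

Territorial Income Tax: taxable = 12,705.00 Cr − 1×530.00 Cr = 12,175.00 Cr
  886.00 Cr + 33.93% × (12,175.00 Cr − 7,600.00 Cr) = 886.00 Cr + 33.93% × 4,575.00 Cr = 2,438.30 Cr

2,438.30 Cr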